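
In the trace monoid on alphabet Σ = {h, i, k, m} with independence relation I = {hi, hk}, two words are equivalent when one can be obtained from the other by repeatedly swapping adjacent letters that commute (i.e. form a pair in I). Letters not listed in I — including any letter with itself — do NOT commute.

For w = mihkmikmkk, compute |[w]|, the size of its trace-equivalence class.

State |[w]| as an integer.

3

piece 0:m — minimal
piece 1:i rests on {0:m}
piece 2:h rests on {0:m}
piece 3:k rests on {1:i}
piece 4:m rests on {2:h, 3:k}
piece 5:i rests on {4:m}
piece 6:k rests on {5:i}
piece 7:m rests on {6:k}
piece 8:k rests on {7:m}
piece 9:k rests on {8:k}
minimal pieces: {0:m}
ways to finish when only these pieces remain (= sum over removing one remaining piece with nothing left below it):
  1 left: {9}→1
  2 left: {8,9}→1
  3 left: {7,8,9}→1
  4 left: {6,7,8,9}→1
  5 left: {5,6,7,8,9}→1
  6 left: {4,5,6,7,8,9}→1
  7 left: {2,4,5,6,7,8,9}→1  {3,4,5,6,7,8,9}→1
  8 left: {1,3,4,5,6,7,8,9}→1  {2,3,4,5,6,7,8,9}→2
  placing 0:m first → 3 extensions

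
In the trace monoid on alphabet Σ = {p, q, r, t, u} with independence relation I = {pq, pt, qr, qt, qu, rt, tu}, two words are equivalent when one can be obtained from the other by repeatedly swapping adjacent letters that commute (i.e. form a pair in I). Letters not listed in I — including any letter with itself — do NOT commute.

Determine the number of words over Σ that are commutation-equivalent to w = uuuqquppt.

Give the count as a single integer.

252

#0=u has no predecessor
#1=u depends on [0:u]
#2=u depends on [1:u]
#3=q has no predecessor
#4=q depends on [3:q]
#5=u depends on [2:u]
#6=p depends on [5:u]
#7=p depends on [6:p]
#8=t has no predecessor
sources: [0:u, 3:q, 8:t]
N(rest) = Σ N(rest − s) over sources s of rest; N(one piece) = 1:
  size 1 → [4]=1  [7]=1  [8]=1
  size 2 → [3,4]=1  [4,7]=2  [4,8]=2  [6,7]=1  [7,8]=2
  size 3 → [3,4,7]=3  [3,4,8]=3  [4,6,7]=3  [4,7,8]=6  [5,6,7]=1  [6,7,8]=3
  size 4 → [2,5,6,7]=1  [3,4,6,7]=6  [3,4,7,8]=12  [4,5,6,7]=4  [4,6,7,8]=12  [5,6,7,8]=4
  size 5 → [1,2,5,6,7]=1  [2,4,5,6,7]=5  [2,5,6,7,8]=5  [3,4,5,6,7]=10  [3,4,6,7,8]=30  [4,5,6,7,8]=20
  size 6 → [0,1,2,5,6,7]=1  [1,2,4,5,6,7]=6  [1,2,5,6,7,8]=6  [2,3,4,5,6,7]=15  [2,4,5,6,7,8]=30  [3,4,5,6,7,8]=60
  size 7 → [0,1,2,4,5,6,7]=7  [0,1,2,5,6,7,8]=7  [1,2,3,4,5,6,7]=21  [1,2,4,5,6,7,8]=42  [2,3,4,5,6,7,8]=105
  first=0(u) contributes 168
  first=3(q) contributes 56
  first=8(t) contributes 28
|[w]| = 252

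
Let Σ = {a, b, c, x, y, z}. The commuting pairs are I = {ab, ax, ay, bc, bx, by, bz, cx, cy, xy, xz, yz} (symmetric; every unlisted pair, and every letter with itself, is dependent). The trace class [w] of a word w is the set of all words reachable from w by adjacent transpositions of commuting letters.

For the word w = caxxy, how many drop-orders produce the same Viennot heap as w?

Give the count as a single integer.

0(c) covers ∅
1(a) covers 0:c
2(x) covers ∅
3(x) covers 2:x
4(y) covers ∅
floor of heap: 0:c, 2:x, 4:y
completions by unplaced set U, small U first (add the entries for U minus each lowest piece of U):
  |U|=1: {1}:1  {3}:1  {4}:1
  |U|=2: {0,1}:1  {1,3}:2  {1,4}:2  {2,3}:1  {3,4}:2
  |U|=3: {0,1,3}:3  {0,1,4}:3  {1,2,3}:3  {1,3,4}:6  {2,3,4}:3
  start at 0(c): 12
  start at 2(x): 12
  start at 4(y): 6
sum over floor = 30

30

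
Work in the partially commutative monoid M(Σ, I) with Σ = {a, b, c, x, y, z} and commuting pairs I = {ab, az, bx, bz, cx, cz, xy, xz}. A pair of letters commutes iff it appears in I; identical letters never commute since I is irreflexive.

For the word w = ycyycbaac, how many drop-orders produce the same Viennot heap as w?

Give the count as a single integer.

#0=y has no predecessor
#1=c depends on [0:y]
#2=y depends on [1:c]
#3=y depends on [2:y]
#4=c depends on [3:y]
#5=b depends on [4:c]
#6=a depends on [4:c]
#7=a depends on [6:a]
#8=c depends on [5:b, 7:a]
sources: [0:y]
N(rest) = Σ N(rest − s) over sources s of rest; N(one piece) = 1:
  size 1 → [8]=1
  size 2 → [5,8]=1  [7,8]=1
  size 3 → [5,7,8]=2  [6,7,8]=1
  size 4 → [5,6,7,8]=3
  size 5 → [4,5,6,7,8]=3
  size 6 → [3,4,5,6,7,8]=3
  size 7 → [2,3,4,5,6,7,8]=3
  first=0(y) contributes 3

3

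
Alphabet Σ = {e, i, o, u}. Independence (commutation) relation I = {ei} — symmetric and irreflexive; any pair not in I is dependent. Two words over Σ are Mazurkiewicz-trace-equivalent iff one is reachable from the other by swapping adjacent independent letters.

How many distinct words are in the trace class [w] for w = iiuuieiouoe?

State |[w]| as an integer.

#0=i has no predecessor
#1=i depends on [0:i]
#2=u depends on [1:i]
#3=u depends on [2:u]
#4=i depends on [3:u]
#5=e depends on [3:u]
#6=i depends on [4:i]
#7=o depends on [5:e, 6:i]
#8=u depends on [7:o]
#9=o depends on [8:u]
#10=e depends on [9:o]
sources: [0:i]
N(rest) = Σ N(rest − s) over sources s of rest; N(one piece) = 1:
  size 1 → [10]=1
  size 2 → [9,10]=1
  size 3 → [8,9,10]=1
  size 4 → [7,8,9,10]=1
  size 5 → [5,7,8,9,10]=1  [6,7,8,9,10]=1
  size 6 → [4,6,7,8,9,10]=1  [5,6,7,8,9,10]=2
  size 7 → [4,5,6,7,8,9,10]=3
  size 8 → [3,4,5,6,7,8,9,10]=3
  size 9 → [2,3,4,5,6,7,8,9,10]=3
  first=0(i) contributes 3

3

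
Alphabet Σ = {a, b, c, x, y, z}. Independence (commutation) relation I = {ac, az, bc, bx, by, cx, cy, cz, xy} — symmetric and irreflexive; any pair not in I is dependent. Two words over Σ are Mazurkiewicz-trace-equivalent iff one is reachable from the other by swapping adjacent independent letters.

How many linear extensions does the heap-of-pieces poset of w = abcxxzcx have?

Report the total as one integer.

84

piece 0:a — minimal
piece 1:b rests on {0:a}
piece 2:c — minimal
piece 3:x rests on {0:a}
piece 4:x rests on {3:x}
piece 5:z rests on {1:b, 4:x}
piece 6:c rests on {2:c}
piece 7:x rests on {5:z}
minimal pieces: {0:a, 2:c}
ways to finish when only these pieces remain (= sum over removing one remaining piece with nothing left below it):
  1 left: {6}→1  {7}→1
  2 left: {2,6}→1  {5,7}→1  {6,7}→2
  3 left: {1,5,7}→1  {2,6,7}→3  {4,5,7}→1  {5,6,7}→3
  4 left: {1,4,5,7}→2  {1,5,6,7}→4  {2,5,6,7}→6  {3,4,5,7}→1  {4,5,6,7}→4
  5 left: {1,2,5,6,7}→10  {1,3,4,5,7}→3  {1,4,5,6,7}→10  {2,4,5,6,7}→10  {3,4,5,6,7}→5
  6 left: {0,1,3,4,5,7}→3  {1,2,4,5,6,7}→30  {1,3,4,5,6,7}→18  {2,3,4,5,6,7}→15
  placing 0:a first → 63 extensions
  placing 2:c first → 21 extensions
total linear extensions = 84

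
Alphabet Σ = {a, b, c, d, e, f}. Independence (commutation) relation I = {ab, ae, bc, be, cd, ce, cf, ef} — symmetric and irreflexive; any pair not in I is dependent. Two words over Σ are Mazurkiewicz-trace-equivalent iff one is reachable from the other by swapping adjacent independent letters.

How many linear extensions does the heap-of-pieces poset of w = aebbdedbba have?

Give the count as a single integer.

36

drop 0:a onto floor
drop 1:e onto floor
drop 2:b onto floor
drop 3:b onto {2:b}
drop 4:d onto {0:a, 1:e, 3:b}
drop 5:e onto {4:d}
drop 6:d onto {5:e}
drop 7:b onto {6:d}
drop 8:b onto {7:b}
drop 9:a onto {6:d}
ground layer = {0:a, 1:e, 2:b}
drop-orders for the pieces not yet dropped (sum over which currently-grounded one goes next):
  1 to go: {8} 1  {9} 1
  2 to go: {7,8} 1  {8,9} 2
  3 to go: {7,8,9} 3
  4 to go: {6,7,8,9} 3
  5 to go: {5,6,7,8,9} 3
  6 to go: {4,5,6,7,8,9} 3
  7 to go: {0,4,5,6,7,8,9} 3  {1,4,5,6,7,8,9} 3  {3,4,5,6,7,8,9} 3
  8 to go: {0,1,4,5,6,7,8,9} 6  {0,3,4,5,6,7,8,9} 6  {1,3,4,5,6,7,8,9} 6  {2,3,4,5,6,7,8,9} 3
  if 0:a drops first: 9 orders
  if 1:e drops first: 9 orders
  if 2:b drops first: 18 orders
heap linearizations: 36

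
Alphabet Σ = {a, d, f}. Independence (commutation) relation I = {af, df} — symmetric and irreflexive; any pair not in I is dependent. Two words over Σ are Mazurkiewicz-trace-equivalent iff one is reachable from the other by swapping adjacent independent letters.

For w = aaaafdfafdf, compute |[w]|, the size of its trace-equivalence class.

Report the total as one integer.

330

drop 0:a onto floor
drop 1:a onto {0:a}
drop 2:a onto {1:a}
drop 3:a onto {2:a}
drop 4:f onto floor
drop 5:d onto {3:a}
drop 6:f onto {4:f}
drop 7:a onto {5:d}
drop 8:f onto {6:f}
drop 9:d onto {7:a}
drop 10:f onto {8:f}
ground layer = {0:a, 4:f}
drop-orders for the pieces not yet dropped (sum over which currently-grounded one goes next):
  1 to go: {9} 1  {10} 1
  2 to go: {7,9} 1  {8,10} 1  {9,10} 2
  3 to go: {5,7,9} 1  {6,8,10} 1  {7,9,10} 3  {8,9,10} 3
  4 to go: {3,5,7,9} 1  {4,6,8,10} 1  {5,7,9,10} 4  {6,8,9,10} 4  {7,8,9,10} 6
  5 to go: {2,3,5,7,9} 1  {3,5,7,9,10} 5  {4,6,8,9,10} 5  {5,7,8,9,10} 10  {6,7,8,9,10} 10
  6 to go: {1,2,3,5,7,9} 1  {2,3,5,7,9,10} 6  {3,5,7,8,9,10} 15  {4,6,7,8,9,10} 15  {5,6,7,8,9,10} 20
  7 to go: {0,1,2,3,5,7,9} 1  {1,2,3,5,7,9,10} 7  {2,3,5,7,8,9,10} 21  {3,5,6,7,8,9,10} 35  {4,5,6,7,8,9,10} 35
  8 to go: {0,1,2,3,5,7,9,10} 8  {1,2,3,5,7,8,9,10} 28  {2,3,5,6,7,8,9,10} 56  {3,4,5,6,7,8,9,10} 70
  9 to go: {0,1,2,3,5,7,8,9,10} 36  {1,2,3,5,6,7,8,9,10} 84  {2,3,4,5,6,7,8,9,10} 126
  if 0:a drops first: 210 orders
  if 4:f drops first: 120 orders
heap linearizations: 330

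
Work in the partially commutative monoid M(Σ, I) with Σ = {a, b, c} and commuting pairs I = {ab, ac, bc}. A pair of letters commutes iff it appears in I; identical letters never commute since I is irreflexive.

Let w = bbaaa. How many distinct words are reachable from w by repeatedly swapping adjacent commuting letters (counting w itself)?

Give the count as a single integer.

10

drop 0:b onto floor
drop 1:b onto {0:b}
drop 2:a onto floor
drop 3:a onto {2:a}
drop 4:a onto {3:a}
ground layer = {0:b, 2:a}
drop-orders for the pieces not yet dropped (sum over which currently-grounded one goes next):
  1 to go: {1} 1  {4} 1
  2 to go: {0,1} 1  {1,4} 2  {3,4} 1
  3 to go: {0,1,4} 3  {1,3,4} 3  {2,3,4} 1
  if 0:b drops first: 4 orders
  if 2:a drops first: 6 orders
heap linearizations: 10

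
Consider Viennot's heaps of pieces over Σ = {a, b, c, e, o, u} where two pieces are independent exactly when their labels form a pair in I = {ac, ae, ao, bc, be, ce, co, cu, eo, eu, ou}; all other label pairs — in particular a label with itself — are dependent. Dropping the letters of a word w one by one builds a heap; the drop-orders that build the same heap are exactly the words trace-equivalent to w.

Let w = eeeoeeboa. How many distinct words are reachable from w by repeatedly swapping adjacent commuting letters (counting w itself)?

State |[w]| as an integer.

252

0(e) covers ∅
1(e) covers 0:e
2(e) covers 1:e
3(o) covers ∅
4(e) covers 2:e
5(e) covers 4:e
6(b) covers 3:o
7(o) covers 6:b
8(a) covers 6:b
floor of heap: 0:e, 3:o
completions by unplaced set U, small U first (add the entries for U minus each lowest piece of U):
  |U|=1: {5}:1  {7}:1  {8}:1
  |U|=2: {4,5}:1  {5,7}:2  {5,8}:2  {7,8}:2
  |U|=3: {2,4,5}:1  {4,5,7}:3  {4,5,8}:3  {5,7,8}:6  {6,7,8}:2
  |U|=4: {1,2,4,5}:1  {2,4,5,7}:4  {2,4,5,8}:4  {3,6,7,8}:2  {4,5,7,8}:12  {5,6,7,8}:8
  |U|=5: {0,1,2,4,5}:1  {1,2,4,5,7}:5  {1,2,4,5,8}:5  {2,4,5,7,8}:20  {3,5,6,7,8}:10  {4,5,6,7,8}:20
  |U|=6: {0,1,2,4,5,7}:6  {0,1,2,4,5,8}:6  {1,2,4,5,7,8}:30  {2,4,5,6,7,8}:40  {3,4,5,6,7,8}:30
  |U|=7: {0,1,2,4,5,7,8}:42  {1,2,4,5,6,7,8}:70  {2,3,4,5,6,7,8}:70
  start at 0(e): 140
  start at 3(o): 112
sum over floor = 252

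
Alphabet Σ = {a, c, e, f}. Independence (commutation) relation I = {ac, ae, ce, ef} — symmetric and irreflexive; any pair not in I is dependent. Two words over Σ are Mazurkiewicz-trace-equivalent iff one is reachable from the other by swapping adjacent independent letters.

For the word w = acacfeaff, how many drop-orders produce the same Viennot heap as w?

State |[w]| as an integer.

54

drop 0:a onto floor
drop 1:c onto floor
drop 2:a onto {0:a}
drop 3:c onto {1:c}
drop 4:f onto {2:a, 3:c}
drop 5:e onto floor
drop 6:a onto {4:f}
drop 7:f onto {6:a}
drop 8:f onto {7:f}
ground layer = {0:a, 1:c, 5:e}
drop-orders for the pieces not yet dropped (sum over which currently-grounded one goes next):
  1 to go: {5} 1  {8} 1
  2 to go: {5,8} 2  {7,8} 1
  3 to go: {5,7,8} 3  {6,7,8} 1
  4 to go: {4,6,7,8} 1  {5,6,7,8} 4
  5 to go: {2,4,6,7,8} 1  {3,4,6,7,8} 1  {4,5,6,7,8} 5
  6 to go: {0,2,4,6,7,8} 1  {1,3,4,6,7,8} 1  {2,3,4,6,7,8} 2  {2,4,5,6,7,8} 6  {3,4,5,6,7,8} 6
  7 to go: {0,2,3,4,6,7,8} 3  {0,2,4,5,6,7,8} 7  {1,2,3,4,6,7,8} 3  {1,3,4,5,6,7,8} 7  {2,3,4,5,6,7,8} 14
  if 0:a drops first: 24 orders
  if 1:c drops first: 24 orders
  if 5:e drops first: 6 orders
heap linearizations: 54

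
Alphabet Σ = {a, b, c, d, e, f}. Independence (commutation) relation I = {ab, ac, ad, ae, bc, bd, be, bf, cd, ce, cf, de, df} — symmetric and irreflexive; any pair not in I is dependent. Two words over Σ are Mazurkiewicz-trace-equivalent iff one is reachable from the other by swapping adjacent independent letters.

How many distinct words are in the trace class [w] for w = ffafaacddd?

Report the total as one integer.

piece 0:f — minimal
piece 1:f rests on {0:f}
piece 2:a rests on {1:f}
piece 3:f rests on {2:a}
piece 4:a rests on {3:f}
piece 5:a rests on {4:a}
piece 6:c — minimal
piece 7:d — minimal
piece 8:d rests on {7:d}
piece 9:d rests on {8:d}
minimal pieces: {0:f, 6:c, 7:d}
ways to finish when only these pieces remain (= sum over removing one remaining piece with nothing left below it):
  1 left: {5}→1  {6}→1  {9}→1
  2 left: {4,5}→1  {5,6}→2  {5,9}→2  {6,9}→2  {8,9}→1
  3 left: {3,4,5}→1  {4,5,6}→3  {4,5,9}→3  {5,6,9}→6  {5,8,9}→3  {6,8,9}→3  {7,8,9}→1
  4 left: {2,3,4,5}→1  {3,4,5,6}→4  {3,4,5,9}→4  {4,5,6,9}→12  {4,5,8,9}→6  {5,6,8,9}→12  {5,7,8,9}→4  {6,7,8,9}→4
  5 left: {1,2,3,4,5}→1  {2,3,4,5,6}→5  {2,3,4,5,9}→5  {3,4,5,6,9}→20  {3,4,5,8,9}→10  {4,5,6,8,9}→30  {4,5,7,8,9}→10  {5,6,7,8,9}→20
  6 left: {0,1,2,3,4,5}→1  {1,2,3,4,5,6}→6  {1,2,3,4,5,9}→6  {2,3,4,5,6,9}→30  {2,3,4,5,8,9}→15  {3,4,5,6,8,9}→60  {3,4,5,7,8,9}→20  {4,5,6,7,8,9}→60
  7 left: {0,1,2,3,4,5,6}→7  {0,1,2,3,4,5,9}→7  {1,2,3,4,5,6,9}→42  {1,2,3,4,5,8,9}→21  {2,3,4,5,6,8,9}→105  {2,3,4,5,7,8,9}→35  {3,4,5,6,7,8,9}→140
  8 left: {0,1,2,3,4,5,6,9}→56  {0,1,2,3,4,5,8,9}→28  {1,2,3,4,5,6,8,9}→168  {1,2,3,4,5,7,8,9}→56  {2,3,4,5,6,7,8,9}→280
  placing 0:f first → 504 extensions
  placing 6:c first → 84 extensions
  placing 7:d first → 252 extensions
total linear extensions = 840

840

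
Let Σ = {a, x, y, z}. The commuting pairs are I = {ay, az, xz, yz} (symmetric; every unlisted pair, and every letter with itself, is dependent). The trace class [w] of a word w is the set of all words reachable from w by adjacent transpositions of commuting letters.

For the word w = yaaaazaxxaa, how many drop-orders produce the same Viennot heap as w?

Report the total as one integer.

66

drop 0:y onto floor
drop 1:a onto floor
drop 2:a onto {1:a}
drop 3:a onto {2:a}
drop 4:a onto {3:a}
drop 5:z onto floor
drop 6:a onto {4:a}
drop 7:x onto {0:y, 6:a}
drop 8:x onto {7:x}
drop 9:a onto {8:x}
drop 10:a onto {9:a}
ground layer = {0:y, 1:a, 5:z}
drop-orders for the pieces not yet dropped (sum over which currently-grounded one goes next):
  1 to go: {5} 1  {10} 1
  2 to go: {5,10} 2  {9,10} 1
  3 to go: {5,9,10} 3  {8,9,10} 1
  4 to go: {5,8,9,10} 4  {7,8,9,10} 1
  5 to go: {0,7,8,9,10} 1  {5,7,8,9,10} 5  {6,7,8,9,10} 1
  6 to go: {0,5,7,8,9,10} 6  {0,6,7,8,9,10} 2  {4,6,7,8,9,10} 1  {5,6,7,8,9,10} 6
  7 to go: {0,4,6,7,8,9,10} 3  {0,5,6,7,8,9,10} 14  {3,4,6,7,8,9,10} 1  {4,5,6,7,8,9,10} 7
  8 to go: {0,3,4,6,7,8,9,10} 4  {0,4,5,6,7,8,9,10} 24  {2,3,4,6,7,8,9,10} 1  {3,4,5,6,7,8,9,10} 8
  9 to go: {0,2,3,4,6,7,8,9,10} 5  {0,3,4,5,6,7,8,9,10} 36  {1,2,3,4,6,7,8,9,10} 1  {2,3,4,5,6,7,8,9,10} 9
  if 0:y drops first: 10 orders
  if 1:a drops first: 50 orders
  if 5:z drops first: 6 orders
heap linearizations: 66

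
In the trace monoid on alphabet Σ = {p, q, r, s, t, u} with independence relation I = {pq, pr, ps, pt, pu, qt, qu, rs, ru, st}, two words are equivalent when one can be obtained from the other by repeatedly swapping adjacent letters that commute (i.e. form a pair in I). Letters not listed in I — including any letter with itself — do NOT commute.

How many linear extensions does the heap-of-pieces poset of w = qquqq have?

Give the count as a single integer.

5

piece 0:q — minimal
piece 1:q rests on {0:q}
piece 2:u — minimal
piece 3:q rests on {1:q}
piece 4:q rests on {3:q}
minimal pieces: {0:q, 2:u}
ways to finish when only these pieces remain (= sum over removing one remaining piece with nothing left below it):
  1 left: {2}→1  {4}→1
  2 left: {2,4}→2  {3,4}→1
  3 left: {1,3,4}→1  {2,3,4}→3
  placing 0:q first → 4 extensions
  placing 2:u first → 1 extensions
total linear extensions = 5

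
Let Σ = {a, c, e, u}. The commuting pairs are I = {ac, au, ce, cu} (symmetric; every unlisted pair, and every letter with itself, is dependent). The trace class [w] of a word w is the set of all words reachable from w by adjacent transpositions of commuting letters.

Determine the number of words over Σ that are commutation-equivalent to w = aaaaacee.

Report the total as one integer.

8

0(a) covers ∅
1(a) covers 0:a
2(a) covers 1:a
3(a) covers 2:a
4(a) covers 3:a
5(c) covers ∅
6(e) covers 4:a
7(e) covers 6:e
floor of heap: 0:a, 5:c
completions by unplaced set U, small U first (add the entries for U minus each lowest piece of U):
  |U|=1: {5}:1  {7}:1
  |U|=2: {5,7}:2  {6,7}:1
  |U|=3: {4,6,7}:1  {5,6,7}:3
  |U|=4: {3,4,6,7}:1  {4,5,6,7}:4
  |U|=5: {2,3,4,6,7}:1  {3,4,5,6,7}:5
  |U|=6: {1,2,3,4,6,7}:1  {2,3,4,5,6,7}:6
  start at 0(a): 7
  start at 5(c): 1
sum over floor = 8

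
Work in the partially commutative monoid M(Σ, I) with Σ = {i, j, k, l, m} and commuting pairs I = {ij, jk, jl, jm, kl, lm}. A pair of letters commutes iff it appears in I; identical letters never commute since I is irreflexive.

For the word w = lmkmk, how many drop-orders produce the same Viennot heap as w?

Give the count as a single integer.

5

#0=l has no predecessor
#1=m has no predecessor
#2=k depends on [1:m]
#3=m depends on [2:k]
#4=k depends on [3:m]
sources: [0:l, 1:m]
N(rest) = Σ N(rest − s) over sources s of rest; N(one piece) = 1:
  size 1 → [0]=1  [4]=1
  size 2 → [0,4]=2  [3,4]=1
  size 3 → [0,3,4]=3  [2,3,4]=1
  first=0(l) contributes 1
  first=1(m) contributes 4
|[w]| = 5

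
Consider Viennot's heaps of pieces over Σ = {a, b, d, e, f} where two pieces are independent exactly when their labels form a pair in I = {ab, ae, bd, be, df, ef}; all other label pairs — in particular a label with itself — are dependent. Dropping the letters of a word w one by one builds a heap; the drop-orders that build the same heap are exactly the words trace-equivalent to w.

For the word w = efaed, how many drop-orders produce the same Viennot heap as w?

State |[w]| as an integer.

piece 0:e — minimal
piece 1:f — minimal
piece 2:a rests on {1:f}
piece 3:e rests on {0:e}
piece 4:d rests on {2:a, 3:e}
minimal pieces: {0:e, 1:f}
ways to finish when only these pieces remain (= sum over removing one remaining piece with nothing left below it):
  1 left: {4}→1
  2 left: {2,4}→1  {3,4}→1
  3 left: {0,3,4}→1  {1,2,4}→1  {2,3,4}→2
  placing 0:e first → 3 extensions
  placing 1:f first → 3 extensions
total linear extensions = 6

6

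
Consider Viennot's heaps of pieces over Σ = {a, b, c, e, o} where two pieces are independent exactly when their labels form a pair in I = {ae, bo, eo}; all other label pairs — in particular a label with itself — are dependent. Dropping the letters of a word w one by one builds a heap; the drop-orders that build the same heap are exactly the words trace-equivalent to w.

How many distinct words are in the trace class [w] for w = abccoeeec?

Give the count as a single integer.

4

0(a) covers ∅
1(b) covers 0:a
2(c) covers 1:b
3(c) covers 2:c
4(o) covers 3:c
5(e) covers 3:c
6(e) covers 5:e
7(e) covers 6:e
8(c) covers 4:o, 7:e
floor of heap: 0:a
completions by unplaced set U, small U first (add the entries for U minus each lowest piece of U):
  |U|=1: {8}:1
  |U|=2: {4,8}:1  {7,8}:1
  |U|=3: {4,7,8}:2  {6,7,8}:1
  |U|=4: {4,6,7,8}:3  {5,6,7,8}:1
  |U|=5: {4,5,6,7,8}:4
  |U|=6: {3,4,5,6,7,8}:4
  |U|=7: {2,3,4,5,6,7,8}:4
  start at 0(a): 4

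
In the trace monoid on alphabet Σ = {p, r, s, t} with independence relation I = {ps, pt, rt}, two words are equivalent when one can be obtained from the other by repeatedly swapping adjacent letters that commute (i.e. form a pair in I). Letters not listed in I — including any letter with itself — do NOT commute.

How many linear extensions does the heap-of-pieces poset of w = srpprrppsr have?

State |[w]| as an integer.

3

drop 0:s onto floor
drop 1:r onto {0:s}
drop 2:p onto {1:r}
drop 3:p onto {2:p}
drop 4:r onto {3:p}
drop 5:r onto {4:r}
drop 6:p onto {5:r}
drop 7:p onto {6:p}
drop 8:s onto {5:r}
drop 9:r onto {7:p, 8:s}
ground layer = {0:s}
drop-orders for the pieces not yet dropped (sum over which currently-grounded one goes next):
  1 to go: {9} 1
  2 to go: {7,9} 1  {8,9} 1
  3 to go: {6,7,9} 1  {7,8,9} 2
  4 to go: {6,7,8,9} 3
  5 to go: {5,6,7,8,9} 3
  6 to go: {4,5,6,7,8,9} 3
  7 to go: {3,4,5,6,7,8,9} 3
  8 to go: {2,3,4,5,6,7,8,9} 3
  if 0:s drops first: 3 orders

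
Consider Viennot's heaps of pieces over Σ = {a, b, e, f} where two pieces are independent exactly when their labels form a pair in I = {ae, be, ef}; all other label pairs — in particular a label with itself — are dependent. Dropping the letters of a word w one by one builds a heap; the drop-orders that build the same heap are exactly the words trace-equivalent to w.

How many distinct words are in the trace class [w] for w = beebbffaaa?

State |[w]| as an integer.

45

#0=b has no predecessor
#1=e has no predecessor
#2=e depends on [1:e]
#3=b depends on [0:b]
#4=b depends on [3:b]
#5=f depends on [4:b]
#6=f depends on [5:f]
#7=a depends on [6:f]
#8=a depends on [7:a]
#9=a depends on [8:a]
sources: [0:b, 1:e]
N(rest) = Σ N(rest − s) over sources s of rest; N(one piece) = 1:
  size 1 → [2]=1  [9]=1
  size 2 → [1,2]=1  [2,9]=2  [8,9]=1
  size 3 → [1,2,9]=3  [2,8,9]=3  [7,8,9]=1
  size 4 → [1,2,8,9]=6  [2,7,8,9]=4  [6,7,8,9]=1
  size 5 → [1,2,7,8,9]=10  [2,6,7,8,9]=5  [5,6,7,8,9]=1
  size 6 → [1,2,6,7,8,9]=15  [2,5,6,7,8,9]=6  [4,5,6,7,8,9]=1
  size 7 → [1,2,5,6,7,8,9]=21  [2,4,5,6,7,8,9]=7  [3,4,5,6,7,8,9]=1
  size 8 → [0,3,4,5,6,7,8,9]=1  [1,2,4,5,6,7,8,9]=28  [2,3,4,5,6,7,8,9]=8
  first=0(b) contributes 36
  first=1(e) contributes 9
|[w]| = 45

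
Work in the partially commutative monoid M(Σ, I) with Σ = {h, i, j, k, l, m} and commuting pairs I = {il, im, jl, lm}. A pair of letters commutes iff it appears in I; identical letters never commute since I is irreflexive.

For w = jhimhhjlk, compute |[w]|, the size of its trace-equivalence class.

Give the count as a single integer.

4

#0=j has no predecessor
#1=h depends on [0:j]
#2=i depends on [1:h]
#3=m depends on [1:h]
#4=h depends on [2:i, 3:m]
#5=h depends on [4:h]
#6=j depends on [5:h]
#7=l depends on [5:h]
#8=k depends on [6:j, 7:l]
sources: [0:j]
N(rest) = Σ N(rest − s) over sources s of rest; N(one piece) = 1:
  size 1 → [8]=1
  size 2 → [6,8]=1  [7,8]=1
  size 3 → [6,7,8]=2
  size 4 → [5,6,7,8]=2
  size 5 → [4,5,6,7,8]=2
  size 6 → [2,4,5,6,7,8]=2  [3,4,5,6,7,8]=2
  size 7 → [2,3,4,5,6,7,8]=4
  first=0(j) contributes 4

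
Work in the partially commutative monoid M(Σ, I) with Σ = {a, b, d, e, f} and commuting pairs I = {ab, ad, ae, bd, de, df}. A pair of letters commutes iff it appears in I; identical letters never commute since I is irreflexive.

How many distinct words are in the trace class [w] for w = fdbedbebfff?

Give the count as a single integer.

#0=f has no predecessor
#1=d has no predecessor
#2=b depends on [0:f]
#3=e depends on [2:b]
#4=d depends on [1:d]
#5=b depends on [3:e]
#6=e depends on [5:b]
#7=b depends on [6:e]
#8=f depends on [7:b]
#9=f depends on [8:f]
#10=f depends on [9:f]
sources: [0:f, 1:d]
N(rest) = Σ N(rest − s) over sources s of rest; N(one piece) = 1:
  size 1 → [4]=1  [10]=1
  size 2 → [1,4]=1  [4,10]=2  [9,10]=1
  size 3 → [1,4,10]=3  [4,9,10]=3  [8,9,10]=1
  size 4 → [1,4,9,10]=6  [4,8,9,10]=4  [7,8,9,10]=1
  size 5 → [1,4,8,9,10]=10  [4,7,8,9,10]=5  [6,7,8,9,10]=1
  size 6 → [1,4,7,8,9,10]=15  [4,6,7,8,9,10]=6  [5,6,7,8,9,10]=1
  size 7 → [1,4,6,7,8,9,10]=21  [3,5,6,7,8,9,10]=1  [4,5,6,7,8,9,10]=7
  size 8 → [1,4,5,6,7,8,9,10]=28  [2,3,5,6,7,8,9,10]=1  [3,4,5,6,7,8,9,10]=8
  size 9 → [0,2,3,5,6,7,8,9,10]=1  [1,3,4,5,6,7,8,9,10]=36  [2,3,4,5,6,7,8,9,10]=9
  first=0(f) contributes 45
  first=1(d) contributes 10
|[w]| = 55

55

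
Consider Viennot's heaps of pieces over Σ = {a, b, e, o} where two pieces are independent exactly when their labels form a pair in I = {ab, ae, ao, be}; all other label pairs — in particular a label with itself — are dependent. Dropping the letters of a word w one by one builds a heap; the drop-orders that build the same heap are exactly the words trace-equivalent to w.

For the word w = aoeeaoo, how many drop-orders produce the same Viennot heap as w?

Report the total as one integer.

21

#0=a has no predecessor
#1=o has no predecessor
#2=e depends on [1:o]
#3=e depends on [2:e]
#4=a depends on [0:a]
#5=o depends on [3:e]
#6=o depends on [5:o]
sources: [0:a, 1:o]
N(rest) = Σ N(rest − s) over sources s of rest; N(one piece) = 1:
  size 1 → [4]=1  [6]=1
  size 2 → [0,4]=1  [4,6]=2  [5,6]=1
  size 3 → [0,4,6]=3  [3,5,6]=1  [4,5,6]=3
  size 4 → [0,4,5,6]=6  [2,3,5,6]=1  [3,4,5,6]=4
  size 5 → [0,3,4,5,6]=10  [1,2,3,5,6]=1  [2,3,4,5,6]=5
  first=0(a) contributes 6
  first=1(o) contributes 15
|[w]| = 21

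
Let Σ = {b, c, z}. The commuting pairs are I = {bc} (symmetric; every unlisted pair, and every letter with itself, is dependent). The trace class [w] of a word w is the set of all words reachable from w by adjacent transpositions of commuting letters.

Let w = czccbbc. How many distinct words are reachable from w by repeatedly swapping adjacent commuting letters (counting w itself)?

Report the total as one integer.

#0=c has no predecessor
#1=z depends on [0:c]
#2=c depends on [1:z]
#3=c depends on [2:c]
#4=b depends on [1:z]
#5=b depends on [4:b]
#6=c depends on [3:c]
sources: [0:c]
N(rest) = Σ N(rest − s) over sources s of rest; N(one piece) = 1:
  size 1 → [5]=1  [6]=1
  size 2 → [3,6]=1  [4,5]=1  [5,6]=2
  size 3 → [2,3,6]=1  [3,5,6]=3  [4,5,6]=3
  size 4 → [2,3,5,6]=4  [3,4,5,6]=6
  size 5 → [2,3,4,5,6]=10
  first=0(c) contributes 10

10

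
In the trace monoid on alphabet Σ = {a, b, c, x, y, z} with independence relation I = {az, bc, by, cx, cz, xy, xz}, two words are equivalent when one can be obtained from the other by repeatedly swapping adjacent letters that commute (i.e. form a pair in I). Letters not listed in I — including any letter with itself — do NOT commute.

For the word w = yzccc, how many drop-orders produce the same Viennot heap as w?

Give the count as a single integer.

4

0(y) covers ∅
1(z) covers 0:y
2(c) covers 0:y
3(c) covers 2:c
4(c) covers 3:c
floor of heap: 0:y
completions by unplaced set U, small U first (add the entries for U minus each lowest piece of U):
  |U|=1: {1}:1  {4}:1
  |U|=2: {1,4}:2  {3,4}:1
  |U|=3: {1,3,4}:3  {2,3,4}:1
  start at 0(y): 4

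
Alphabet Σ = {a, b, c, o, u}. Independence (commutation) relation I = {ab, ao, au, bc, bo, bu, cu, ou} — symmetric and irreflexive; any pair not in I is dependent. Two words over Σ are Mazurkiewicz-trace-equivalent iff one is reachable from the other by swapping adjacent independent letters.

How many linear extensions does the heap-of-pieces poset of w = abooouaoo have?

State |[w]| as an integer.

drop 0:a onto floor
drop 1:b onto floor
drop 2:o onto floor
drop 3:o onto {2:o}
drop 4:o onto {3:o}
drop 5:u onto floor
drop 6:a onto {0:a}
drop 7:o onto {4:o}
drop 8:o onto {7:o}
ground layer = {0:a, 1:b, 2:o, 5:u}
drop-orders for the pieces not yet dropped (sum over which currently-grounded one goes next):
  1 to go: {1} 1  {5} 1  {6} 1  {8} 1
  2 to go: {0,6} 1  {1,5} 2  {1,6} 2  {1,8} 2  {5,6} 2  {5,8} 2  {6,8} 2  {7,8} 1
  3 to go: {0,1,6} 3  {0,5,6} 3  {0,6,8} 3  {1,5,6} 6  {1,5,8} 6  {1,6,8} 6  {1,7,8} 3  {4,7,8} 1  {5,6,8} 6  {5,7,8} 3  {6,7,8} 3
  4 to go: {0,1,5,6} 12  {0,1,6,8} 12  {0,5,6,8} 12  {0,6,7,8} 6  {1,4,7,8} 4  {1,5,6,8} 24  {1,5,7,8} 12  {1,6,7,8} 12  {3,4,7,8} 1  {4,5,7,8} 4  {4,6,7,8} 4  {5,6,7,8} 12
  5 to go: {0,1,5,6,8} 60  {0,1,6,7,8} 30  {0,4,6,7,8} 10  {0,5,6,7,8} 30  {1,3,4,7,8} 5  {1,4,5,7,8} 20  {1,4,6,7,8} 20  {1,5,6,7,8} 60  {2,3,4,7,8} 1  {3,4,5,7,8} 5  {3,4,6,7,8} 5  {4,5,6,7,8} 20
  6 to go: {0,1,4,6,7,8} 60  {0,1,5,6,7,8} 180  {0,3,4,6,7,8} 15  {0,4,5,6,7,8} 60  {1,2,3,4,7,8} 6  {1,3,4,5,7,8} 30  {1,3,4,6,7,8} 30  {1,4,5,6,7,8} 120  {2,3,4,5,7,8} 6  {2,3,4,6,7,8} 6  {3,4,5,6,7,8} 30
  7 to go: {0,1,3,4,6,7,8} 105  {0,1,4,5,6,7,8} 420  {0,2,3,4,6,7,8} 21  {0,3,4,5,6,7,8} 105  {1,2,3,4,5,7,8} 42  {1,2,3,4,6,7,8} 42  {1,3,4,5,6,7,8} 210  {2,3,4,5,6,7,8} 42
  if 0:a drops first: 336 orders
  if 1:b drops first: 168 orders
  if 2:o drops first: 840 orders
  if 5:u drops first: 168 orders
heap linearizations: 1512

1512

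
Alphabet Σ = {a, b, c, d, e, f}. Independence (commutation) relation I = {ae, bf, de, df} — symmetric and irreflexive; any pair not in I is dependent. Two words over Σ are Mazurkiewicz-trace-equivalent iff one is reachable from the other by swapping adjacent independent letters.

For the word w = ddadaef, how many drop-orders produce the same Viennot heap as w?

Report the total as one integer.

6

piece 0:d — minimal
piece 1:d rests on {0:d}
piece 2:a rests on {1:d}
piece 3:d rests on {2:a}
piece 4:a rests on {3:d}
piece 5:e — minimal
piece 6:f rests on {4:a, 5:e}
minimal pieces: {0:d, 5:e}
ways to finish when only these pieces remain (= sum over removing one remaining piece with nothing left below it):
  1 left: {6}→1
  2 left: {4,6}→1  {5,6}→1
  3 left: {3,4,6}→1  {4,5,6}→2
  4 left: {2,3,4,6}→1  {3,4,5,6}→3
  5 left: {1,2,3,4,6}→1  {2,3,4,5,6}→4
  placing 0:d first → 5 extensions
  placing 5:e first → 1 extensions
total linear extensions = 6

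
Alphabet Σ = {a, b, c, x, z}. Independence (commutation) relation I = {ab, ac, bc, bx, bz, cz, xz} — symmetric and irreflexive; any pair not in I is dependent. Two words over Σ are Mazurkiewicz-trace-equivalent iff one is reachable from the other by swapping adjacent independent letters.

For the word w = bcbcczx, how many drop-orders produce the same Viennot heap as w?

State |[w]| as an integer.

105

#0=b has no predecessor
#1=c has no predecessor
#2=b depends on [0:b]
#3=c depends on [1:c]
#4=c depends on [3:c]
#5=z has no predecessor
#6=x depends on [4:c]
sources: [0:b, 1:c, 5:z]
N(rest) = Σ N(rest − s) over sources s of rest; N(one piece) = 1:
  size 1 → [2]=1  [5]=1  [6]=1
  size 2 → [0,2]=1  [2,5]=2  [2,6]=2  [4,6]=1  [5,6]=2
  size 3 → [0,2,5]=3  [0,2,6]=3  [2,4,6]=3  [2,5,6]=6  [3,4,6]=1  [4,5,6]=3
  size 4 → [0,2,4,6]=6  [0,2,5,6]=12  [1,3,4,6]=1  [2,3,4,6]=4  [2,4,5,6]=12  [3,4,5,6]=4
  size 5 → [0,2,3,4,6]=10  [0,2,4,5,6]=30  [1,2,3,4,6]=5  [1,3,4,5,6]=5  [2,3,4,5,6]=20
  first=0(b) contributes 30
  first=1(c) contributes 60
  first=5(z) contributes 15
|[w]| = 105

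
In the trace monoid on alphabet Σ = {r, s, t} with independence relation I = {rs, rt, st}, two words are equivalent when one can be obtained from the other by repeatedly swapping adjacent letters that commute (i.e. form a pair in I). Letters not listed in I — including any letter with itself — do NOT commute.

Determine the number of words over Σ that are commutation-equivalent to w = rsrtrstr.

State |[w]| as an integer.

420

piece 0:r — minimal
piece 1:s — minimal
piece 2:r rests on {0:r}
piece 3:t — minimal
piece 4:r rests on {2:r}
piece 5:s rests on {1:s}
piece 6:t rests on {3:t}
piece 7:r rests on {4:r}
minimal pieces: {0:r, 1:s, 3:t}
ways to finish when only these pieces remain (= sum over removing one remaining piece with nothing left below it):
  1 left: {5}→1  {6}→1  {7}→1
  2 left: {1,5}→1  {3,6}→1  {4,7}→1  {5,6}→2  {5,7}→2  {6,7}→2
  3 left: {1,5,6}→3  {1,5,7}→3  {2,4,7}→1  {3,5,6}→3  {3,6,7}→3  {4,5,7}→3  {4,6,7}→3  {5,6,7}→6
  4 left: {0,2,4,7}→1  {1,3,5,6}→6  {1,4,5,7}→6  {1,5,6,7}→12  {2,4,5,7}→4  {2,4,6,7}→4  {3,4,6,7}→6  {3,5,6,7}→12  {4,5,6,7}→12
  5 left: {0,2,4,5,7}→5  {0,2,4,6,7}→5  {1,2,4,5,7}→10  {1,3,5,6,7}→30  {1,4,5,6,7}→30  {2,3,4,6,7}→10  {2,4,5,6,7}→20  {3,4,5,6,7}→30
  6 left: {0,1,2,4,5,7}→15  {0,2,3,4,6,7}→15  {0,2,4,5,6,7}→30  {1,2,4,5,6,7}→60  {1,3,4,5,6,7}→90  {2,3,4,5,6,7}→60
  placing 0:r first → 210 extensions
  placing 1:s first → 105 extensions
  placing 3:t first → 105 extensions
total linear extensions = 420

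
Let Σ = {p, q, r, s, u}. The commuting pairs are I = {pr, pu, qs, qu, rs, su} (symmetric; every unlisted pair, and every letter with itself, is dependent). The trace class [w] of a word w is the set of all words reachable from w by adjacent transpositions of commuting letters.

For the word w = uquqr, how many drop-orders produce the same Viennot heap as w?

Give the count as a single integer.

6

piece 0:u — minimal
piece 1:q — minimal
piece 2:u rests on {0:u}
piece 3:q rests on {1:q}
piece 4:r rests on {2:u, 3:q}
minimal pieces: {0:u, 1:q}
ways to finish when only these pieces remain (= sum over removing one remaining piece with nothing left below it):
  1 left: {4}→1
  2 left: {2,4}→1  {3,4}→1
  3 left: {0,2,4}→1  {1,3,4}→1  {2,3,4}→2
  placing 0:u first → 3 extensions
  placing 1:q first → 3 extensions
total linear extensions = 6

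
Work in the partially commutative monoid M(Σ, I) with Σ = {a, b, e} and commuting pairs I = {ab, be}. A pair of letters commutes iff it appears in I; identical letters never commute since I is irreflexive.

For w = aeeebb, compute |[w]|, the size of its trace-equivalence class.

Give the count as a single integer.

15

piece 0:a — minimal
piece 1:e rests on {0:a}
piece 2:e rests on {1:e}
piece 3:e rests on {2:e}
piece 4:b — minimal
piece 5:b rests on {4:b}
minimal pieces: {0:a, 4:b}
ways to finish when only these pieces remain (= sum over removing one remaining piece with nothing left below it):
  1 left: {3}→1  {5}→1
  2 left: {2,3}→1  {3,5}→2  {4,5}→1
  3 left: {1,2,3}→1  {2,3,5}→3  {3,4,5}→3
  4 left: {0,1,2,3}→1  {1,2,3,5}→4  {2,3,4,5}→6
  placing 0:a first → 10 extensions
  placing 4:b first → 5 extensions
total linear extensions = 15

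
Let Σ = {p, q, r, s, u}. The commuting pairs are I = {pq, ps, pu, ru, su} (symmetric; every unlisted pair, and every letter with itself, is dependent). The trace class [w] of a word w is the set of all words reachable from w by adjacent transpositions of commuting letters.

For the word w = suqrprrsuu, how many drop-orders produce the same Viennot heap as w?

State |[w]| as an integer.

42

0(s) covers ∅
1(u) covers ∅
2(q) covers 0:s, 1:u
3(r) covers 2:q
4(p) covers 3:r
5(r) covers 4:p
6(r) covers 5:r
7(s) covers 6:r
8(u) covers 2:q
9(u) covers 8:u
floor of heap: 0:s, 1:u
completions by unplaced set U, small U first (add the entries for U minus each lowest piece of U):
  |U|=1: {7}:1  {9}:1
  |U|=2: {6,7}:1  {7,9}:2  {8,9}:1
  |U|=3: {5,6,7}:1  {6,7,9}:3  {7,8,9}:3
  |U|=4: {4,5,6,7}:1  {5,6,7,9}:4  {6,7,8,9}:6
  |U|=5: {3,4,5,6,7}:1  {4,5,6,7,9}:5  {5,6,7,8,9}:10
  |U|=6: {3,4,5,6,7,9}:6  {4,5,6,7,8,9}:15
  |U|=7: {3,4,5,6,7,8,9}:21
  |U|=8: {2,3,4,5,6,7,8,9}:21
  start at 0(s): 21
  start at 1(u): 21
sum over floor = 42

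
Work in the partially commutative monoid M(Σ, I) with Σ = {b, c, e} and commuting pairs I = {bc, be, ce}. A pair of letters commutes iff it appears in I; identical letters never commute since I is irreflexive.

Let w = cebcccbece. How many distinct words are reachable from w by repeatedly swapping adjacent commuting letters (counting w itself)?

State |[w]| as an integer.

drop 0:c onto floor
drop 1:e onto floor
drop 2:b onto floor
drop 3:c onto {0:c}
drop 4:c onto {3:c}
drop 5:c onto {4:c}
drop 6:b onto {2:b}
drop 7:e onto {1:e}
drop 8:c onto {5:c}
drop 9:e onto {7:e}
ground layer = {0:c, 1:e, 2:b}
drop-orders for the pieces not yet dropped (sum over which currently-grounded one goes next):
  1 to go: {6} 1  {8} 1  {9} 1
  2 to go: {2,6} 1  {5,8} 1  {6,8} 2  {6,9} 2  {7,9} 1  {8,9} 2
  3 to go: {1,7,9} 1  {2,6,8} 3  {2,6,9} 3  {4,5,8} 1  {5,6,8} 3  {5,8,9} 3  {6,7,9} 3  {6,8,9} 6  {7,8,9} 3
  4 to go: {1,6,7,9} 4  {1,7,8,9} 4  {2,5,6,8} 6  {2,6,7,9} 6  {2,6,8,9} 12  {3,4,5,8} 1  {4,5,6,8} 4  {4,5,8,9} 4  {5,6,8,9} 12  {5,7,8,9} 6  {6,7,8,9} 12
  5 to go: {0,3,4,5,8} 1  {1,2,6,7,9} 10  {1,5,7,8,9} 10  {1,6,7,8,9} 20  {2,4,5,6,8} 10  {2,5,6,8,9} 30  {2,6,7,8,9} 30  {3,4,5,6,8} 5  {3,4,5,8,9} 5  {4,5,6,8,9} 20  {4,5,7,8,9} 10  {5,6,7,8,9} 30
  6 to go: {0,3,4,5,6,8} 6  {0,3,4,5,8,9} 6  {1,2,6,7,8,9} 60  {1,4,5,7,8,9} 20  {1,5,6,7,8,9} 60  {2,3,4,5,6,8} 15  {2,4,5,6,8,9} 60  {2,5,6,7,8,9} 90  {3,4,5,6,8,9} 30  {3,4,5,7,8,9} 15  {4,5,6,7,8,9} 60
  7 to go: {0,2,3,4,5,6,8} 21  {0,3,4,5,6,8,9} 42  {0,3,4,5,7,8,9} 21  {1,2,5,6,7,8,9} 210  {1,3,4,5,7,8,9} 35  {1,4,5,6,7,8,9} 140  {2,3,4,5,6,8,9} 105  {2,4,5,6,7,8,9} 210  {3,4,5,6,7,8,9} 105
  8 to go: {0,1,3,4,5,7,8,9} 56  {0,2,3,4,5,6,8,9} 168  {0,3,4,5,6,7,8,9} 168  {1,2,4,5,6,7,8,9} 560  {1,3,4,5,6,7,8,9} 280  {2,3,4,5,6,7,8,9} 420
  if 0:c drops first: 1260 orders
  if 1:e drops first: 756 orders
  if 2:b drops first: 504 orders
heap linearizations: 2520

2520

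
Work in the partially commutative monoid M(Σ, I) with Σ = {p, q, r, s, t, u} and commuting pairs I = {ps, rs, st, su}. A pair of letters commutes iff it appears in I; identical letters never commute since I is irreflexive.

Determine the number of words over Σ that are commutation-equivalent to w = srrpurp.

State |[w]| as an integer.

7

0(s) covers ∅
1(r) covers ∅
2(r) covers 1:r
3(p) covers 2:r
4(u) covers 3:p
5(r) covers 4:u
6(p) covers 5:r
floor of heap: 0:s, 1:r
completions by unplaced set U, small U first (add the entries for U minus each lowest piece of U):
  |U|=1: {0}:1  {6}:1
  |U|=2: {0,6}:2  {5,6}:1
  |U|=3: {0,5,6}:3  {4,5,6}:1
  |U|=4: {0,4,5,6}:4  {3,4,5,6}:1
  |U|=5: {0,3,4,5,6}:5  {2,3,4,5,6}:1
  start at 0(s): 1
  start at 1(r): 6
sum over floor = 7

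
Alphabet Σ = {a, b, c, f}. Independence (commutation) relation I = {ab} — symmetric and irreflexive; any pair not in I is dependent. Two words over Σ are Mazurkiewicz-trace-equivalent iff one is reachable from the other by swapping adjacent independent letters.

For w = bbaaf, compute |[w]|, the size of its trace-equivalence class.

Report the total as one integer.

drop 0:b onto floor
drop 1:b onto {0:b}
drop 2:a onto floor
drop 3:a onto {2:a}
drop 4:f onto {1:b, 3:a}
ground layer = {0:b, 2:a}
drop-orders for the pieces not yet dropped (sum over which currently-grounded one goes next):
  1 to go: {4} 1
  2 to go: {1,4} 1  {3,4} 1
  3 to go: {0,1,4} 1  {1,3,4} 2  {2,3,4} 1
  if 0:b drops first: 3 orders
  if 2:a drops first: 3 orders
heap linearizations: 6

6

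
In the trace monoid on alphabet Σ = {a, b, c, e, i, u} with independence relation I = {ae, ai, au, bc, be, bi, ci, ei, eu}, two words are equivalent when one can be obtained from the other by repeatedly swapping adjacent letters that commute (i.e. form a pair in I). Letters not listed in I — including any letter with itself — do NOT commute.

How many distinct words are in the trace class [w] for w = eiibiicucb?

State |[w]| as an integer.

210

piece 0:e — minimal
piece 1:i — minimal
piece 2:i rests on {1:i}
piece 3:b — minimal
piece 4:i rests on {2:i}
piece 5:i rests on {4:i}
piece 6:c rests on {0:e}
piece 7:u rests on {3:b, 5:i, 6:c}
piece 8:c rests on {7:u}
piece 9:b rests on {7:u}
minimal pieces: {0:e, 1:i, 3:b}
ways to finish when only these pieces remain (= sum over removing one remaining piece with nothing left below it):
  1 left: {8}→1  {9}→1
  2 left: {8,9}→2
  3 left: {7,8,9}→2
  4 left: {3,7,8,9}→2  {5,7,8,9}→2  {6,7,8,9}→2
  5 left: {0,6,7,8,9}→2  {3,5,7,8,9}→4  {3,6,7,8,9}→4  {4,5,7,8,9}→2  {5,6,7,8,9}→4
  6 left: {0,3,6,7,8,9}→6  {0,5,6,7,8,9}→6  {2,4,5,7,8,9}→2  {3,4,5,7,8,9}→6  {3,5,6,7,8,9}→12  {4,5,6,7,8,9}→6
  7 left: {0,3,5,6,7,8,9}→24  {0,4,5,6,7,8,9}→12  {1,2,4,5,7,8,9}→2  {2,3,4,5,7,8,9}→8  {2,4,5,6,7,8,9}→8  {3,4,5,6,7,8,9}→24
  8 left: {0,2,4,5,6,7,8,9}→20  {0,3,4,5,6,7,8,9}→60  {1,2,3,4,5,7,8,9}→10  {1,2,4,5,6,7,8,9}→10  {2,3,4,5,6,7,8,9}→40
  placing 0:e first → 60 extensions
  placing 1:i first → 120 extensions
  placing 3:b first → 30 extensions
total linear extensions = 210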